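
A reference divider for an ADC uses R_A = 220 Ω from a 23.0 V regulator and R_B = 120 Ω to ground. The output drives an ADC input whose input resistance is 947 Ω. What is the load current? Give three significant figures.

R_B‖R_L = 106.5 Ω; V_out = 23.0 × 106.5/326.5 = 7.502 V.
I_L = V_out / R_L = 7.502 / 947 Ω = 7.92 mA.

I_L ≈ 7.92 mA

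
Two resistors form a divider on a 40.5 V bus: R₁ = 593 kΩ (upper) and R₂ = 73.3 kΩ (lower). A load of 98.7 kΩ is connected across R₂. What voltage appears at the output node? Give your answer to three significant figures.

The load sits in parallel with R₂: R₂‖R_L = (73.3 × 98.7) / (73.3 + 98.7) = 42.06 kΩ.
V_out = 40.5 × 42.06 / (593 + 42.06) = 40.5 × 42.06/635.1 = 2.68 V.
(Unloaded it would have been 4.46 V.)

V_out ≈ 2.68 V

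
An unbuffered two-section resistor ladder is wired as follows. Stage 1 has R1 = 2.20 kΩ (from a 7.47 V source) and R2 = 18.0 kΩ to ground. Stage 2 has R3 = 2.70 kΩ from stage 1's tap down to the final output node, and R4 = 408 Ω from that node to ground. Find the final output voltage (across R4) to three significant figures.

V_out ≈ 0.536 V

Stage 2 presents R3+R4 = 3108 Ω as a load on stage 1's tap.
Stage 1's lower leg becomes R2‖(R3+R4) = 2650 Ω, so V_mid = 7.47 × 2650/4850 = 4.082 V.
Stage 2 is itself unloaded: V_out = V_mid × R4/(R3+R4) = 4.082 × 408/3108 = 0.536 V.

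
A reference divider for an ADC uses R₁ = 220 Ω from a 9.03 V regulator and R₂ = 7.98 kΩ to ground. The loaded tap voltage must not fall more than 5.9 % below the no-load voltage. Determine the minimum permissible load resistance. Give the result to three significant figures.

Output resistance R_th = R₁‖R₂ = (220 × 7980)/8200 = 214.1 Ω.
The fractional drop is R_th/(R_th + R_L); requiring this ≤ 0.0590 gives R_L ≥ R_th(1/0.0590 − 1) = 214.1 × 15.95 = 3.41 kΩ.

R_L(min) ≈ 3.41 kΩ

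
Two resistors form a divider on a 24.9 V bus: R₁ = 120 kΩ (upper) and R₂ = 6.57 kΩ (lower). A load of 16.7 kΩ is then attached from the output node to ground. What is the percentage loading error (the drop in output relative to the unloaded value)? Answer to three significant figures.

Unloaded V = 24.9 × 6.57/126.6 = 1.293 V.
Loaded: R₂‖R_L = 4.715 kΩ, giving V = 24.9 × 4.715/124.7 = 0.9414 V.
Drop = (1.293 − 0.9414) / 1.293 = 27.2 %.

27.2 %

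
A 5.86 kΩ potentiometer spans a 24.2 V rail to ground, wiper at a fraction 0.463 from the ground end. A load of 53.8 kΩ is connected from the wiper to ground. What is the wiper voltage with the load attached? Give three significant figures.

V ≈ 10.9 V

The wiper splits the pot into (1−α)R = 3.147 kΩ above and αR = 2.713 kΩ below.
Lower section ‖ load = 2.583 kΩ.
V_wiper = 24.2 × 2.583/(3.147 + 2.583) = 10.9 V.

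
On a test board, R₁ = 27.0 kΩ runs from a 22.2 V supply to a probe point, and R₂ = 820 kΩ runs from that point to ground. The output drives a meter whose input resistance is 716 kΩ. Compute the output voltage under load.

The load sits in parallel with R₂: R₂‖R_L = (820 × 716) / (820 + 716) = 382.2 kΩ.
V_out = 22.2 × 382.2 / (27.0 + 382.2) = 22.2 × 382.2/409.2 = 20.7 V.
(Unloaded it would have been 21.5 V.)

V_out ≈ 20.7 V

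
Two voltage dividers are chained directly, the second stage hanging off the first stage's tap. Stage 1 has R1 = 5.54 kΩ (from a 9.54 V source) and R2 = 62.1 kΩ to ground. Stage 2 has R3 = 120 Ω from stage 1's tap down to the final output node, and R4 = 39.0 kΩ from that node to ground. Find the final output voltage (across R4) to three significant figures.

V_out ≈ 7.73 V

Stage 2 presents R3+R4 = 39120 Ω as a load on stage 1's tap.
Stage 1's lower leg becomes R2‖(R3+R4) = 24000 Ω, so V_mid = 9.54 × 24000/29540 = 7.751 V.
Stage 2 is itself unloaded: V_out = V_mid × R4/(R3+R4) = 7.751 × 39000/39120 = 7.73 V.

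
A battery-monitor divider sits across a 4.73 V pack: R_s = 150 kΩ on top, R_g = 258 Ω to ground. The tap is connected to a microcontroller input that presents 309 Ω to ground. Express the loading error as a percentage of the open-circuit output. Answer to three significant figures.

45.5 %

The divider's output (Thévenin) resistance is R_s‖R_g = 257.6 Ω.
Fractional drop under load = R_th/(R_th + R_L) = 257.6 / (257.6 + 309) = 0.4546.
So the output falls by 45.5 %.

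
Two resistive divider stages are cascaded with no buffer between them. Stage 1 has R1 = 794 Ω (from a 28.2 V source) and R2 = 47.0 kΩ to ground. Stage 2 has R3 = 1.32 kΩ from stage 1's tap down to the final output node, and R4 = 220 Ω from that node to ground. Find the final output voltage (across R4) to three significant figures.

Stage 2 presents R3+R4 = 1540 Ω as a load on stage 1's tap.
Stage 1's lower leg becomes R2‖(R3+R4) = 1491 Ω, so V_mid = 28.2 × 1491/2285 = 18.40 V.
Stage 2 is itself unloaded: V_out = V_mid × R4/(R3+R4) = 18.40 × 220/1540 = 2.63 V.

V_out ≈ 2.63 V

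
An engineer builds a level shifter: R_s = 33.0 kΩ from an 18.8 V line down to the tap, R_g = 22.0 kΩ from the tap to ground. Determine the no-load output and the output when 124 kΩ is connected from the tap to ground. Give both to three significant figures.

Unloaded: 7.52 V; loaded: 6.80 V

Open-circuit: V = 18.8 × 22.0/(33.0 + 22.0) = 7.52 V.
With the load, R_g becomes R_g‖R_L = 18.68 kΩ, so V = 18.8 × 18.68/51.68 = 6.80 V.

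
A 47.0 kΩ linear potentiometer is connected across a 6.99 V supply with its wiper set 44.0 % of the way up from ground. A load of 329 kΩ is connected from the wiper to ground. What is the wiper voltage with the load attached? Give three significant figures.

V ≈ 2.97 V

The wiper splits the pot into (1−α)R = 26.32 kΩ above and αR = 20.68 kΩ below.
Lower section ‖ load = 19.46 kΩ.
V_wiper = 6.99 × 19.46/(26.32 + 19.46) = 2.97 V.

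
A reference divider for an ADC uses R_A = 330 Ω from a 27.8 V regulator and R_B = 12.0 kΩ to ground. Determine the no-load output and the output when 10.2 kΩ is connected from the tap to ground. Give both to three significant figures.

Unloaded: 27.1 V; loaded: 26.2 V

Open-circuit: V = 27.8 × 12000/(330 + 12000) = 27.1 V.
With the load, R_B becomes R_B‖R_L = 5514 Ω, so V = 27.8 × 5514/5844 = 26.2 V.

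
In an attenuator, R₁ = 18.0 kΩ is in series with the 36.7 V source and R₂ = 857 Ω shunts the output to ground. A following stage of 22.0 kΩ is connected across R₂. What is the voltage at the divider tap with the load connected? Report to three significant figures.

V_out ≈ 1.61 V

The load sits in parallel with R₂: R₂‖R_L = (857 × 22000) / (857 + 22000) = 824.9 Ω.
V_out = 36.7 × 824.9 / (18000 + 824.9) = 36.7 × 824.9/18820 = 1.61 V.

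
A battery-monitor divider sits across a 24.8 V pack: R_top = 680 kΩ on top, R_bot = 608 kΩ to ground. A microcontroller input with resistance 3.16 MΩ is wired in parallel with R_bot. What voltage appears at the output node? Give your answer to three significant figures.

The load sits in parallel with R_bot: R_bot‖R_L = (608 × 3160) / (608 + 3160) = 509.9 kΩ.
V_out = 24.8 × 509.9 / (680 + 509.9) = 24.8 × 509.9/1190 = 10.6 V.

V_out ≈ 10.6 V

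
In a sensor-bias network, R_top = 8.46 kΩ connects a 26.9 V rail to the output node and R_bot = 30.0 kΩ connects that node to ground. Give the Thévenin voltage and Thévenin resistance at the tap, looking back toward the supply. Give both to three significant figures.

V_th = 21.0 V, R_th = 6.60 kΩ

V_th is the open-circuit tap voltage: 26.9 × 30.0/(8.46 + 30.0) = 21.0 V.
With the supply zeroed, R_top and R_bot appear in parallel from the tap: R_th = R_top‖R_bot = (8.46 × 30.0)/38.46 = 6.60 kΩ.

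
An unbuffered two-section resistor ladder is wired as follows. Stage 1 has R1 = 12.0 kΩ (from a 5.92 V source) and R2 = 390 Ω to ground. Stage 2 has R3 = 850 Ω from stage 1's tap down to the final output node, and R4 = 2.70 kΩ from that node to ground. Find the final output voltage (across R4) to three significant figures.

Stage 2 presents R3+R4 = 3550 Ω as a load on stage 1's tap.
Stage 1's lower leg becomes R2‖(R3+R4) = 351.4 Ω, so V_mid = 5.92 × 351.4/12350 = 0.1684 V.
Stage 2 is itself unloaded: V_out = V_mid × R4/(R3+R4) = 0.1684 × 2700/3550 = 0.128 V.

V_out ≈ 0.128 V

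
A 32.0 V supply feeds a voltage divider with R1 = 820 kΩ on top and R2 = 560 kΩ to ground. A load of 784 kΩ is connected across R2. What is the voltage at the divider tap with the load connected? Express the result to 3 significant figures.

The load sits in parallel with R2: R2‖R_L = (560 × 784) / (560 + 784) = 326.7 kΩ.
V_out = 32.0 × 326.7 / (820 + 326.7) = 32.0 × 326.7/1147 = 9.12 V.
(Unloaded it would have been 13.0 V.)

V_out ≈ 9.12 V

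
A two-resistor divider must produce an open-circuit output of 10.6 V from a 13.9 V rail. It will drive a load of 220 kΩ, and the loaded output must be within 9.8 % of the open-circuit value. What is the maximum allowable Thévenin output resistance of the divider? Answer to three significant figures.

Loading drop = R_th/(R_th + R_L) ≤ 0.0980, so R_th ≤ R_L · ε/(1−ε) = 220 kΩ × 0.0980/0.9020 = 23.9 kΩ.

R_th ≤ 23.9 kΩ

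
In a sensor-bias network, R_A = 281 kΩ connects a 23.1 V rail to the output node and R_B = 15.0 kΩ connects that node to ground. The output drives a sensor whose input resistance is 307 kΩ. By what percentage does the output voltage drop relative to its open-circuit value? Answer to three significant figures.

4.43 %

The divider's output (Thévenin) resistance is R_A‖R_B = 14.24 kΩ.
Fractional drop under load = R_th/(R_th + R_L) = 14.24 / (14.24 + 307) = 0.04433.
So the output falls by 4.43 %.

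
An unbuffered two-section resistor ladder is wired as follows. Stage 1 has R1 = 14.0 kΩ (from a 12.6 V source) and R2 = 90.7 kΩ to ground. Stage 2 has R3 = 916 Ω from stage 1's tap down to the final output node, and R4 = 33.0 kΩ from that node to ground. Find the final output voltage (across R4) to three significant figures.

V_out ≈ 7.82 V

Stage 2 presents R3+R4 = 33920 Ω as a load on stage 1's tap.
Stage 1's lower leg becomes R2‖(R3+R4) = 24690 Ω, so V_mid = 12.6 × 24690/38690 = 8.040 V.
Stage 2 is itself unloaded: V_out = V_mid × R4/(R3+R4) = 8.040 × 33000/33920 = 7.82 V.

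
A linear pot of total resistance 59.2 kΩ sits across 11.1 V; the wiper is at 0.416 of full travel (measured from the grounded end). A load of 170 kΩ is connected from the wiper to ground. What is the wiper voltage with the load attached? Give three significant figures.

V ≈ 4.26 V

The wiper splits the pot into (1−α)R = 34.57 kΩ above and αR = 24.63 kΩ below.
Lower section ‖ load = 21.51 kΩ.
V_wiper = 11.1 × 21.51/(34.57 + 21.51) = 4.26 V.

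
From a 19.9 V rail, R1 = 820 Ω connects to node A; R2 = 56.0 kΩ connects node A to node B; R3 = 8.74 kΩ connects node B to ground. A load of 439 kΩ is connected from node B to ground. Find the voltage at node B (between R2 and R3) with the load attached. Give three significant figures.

V ≈ 2.61 V

At node B, R3 is in parallel with the load: R3‖R_L = 8569 Ω.
Below node A the resistance is R2 + (R3‖R_L) = 64570 Ω, so V_A = 19.9 × 64570/65390 = 19.65 V.
Then V_B = V_A × (R3‖R_L)/(R2 + R3‖R_L) = 19.65 × 8569/64570 = 2.61 V.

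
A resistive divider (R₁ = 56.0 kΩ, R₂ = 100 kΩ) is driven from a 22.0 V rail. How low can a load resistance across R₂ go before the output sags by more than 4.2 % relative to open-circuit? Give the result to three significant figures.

Output resistance R_th = R₁‖R₂ = (56.0 × 100)/156.0 = 35.90 kΩ.
The fractional drop is R_th/(R_th + R_L); requiring this ≤ 0.0420 gives R_L ≥ R_th(1/0.0420 − 1) = 35.90 × 22.81 = 819 kΩ.

R_L(min) ≈ 819 kΩ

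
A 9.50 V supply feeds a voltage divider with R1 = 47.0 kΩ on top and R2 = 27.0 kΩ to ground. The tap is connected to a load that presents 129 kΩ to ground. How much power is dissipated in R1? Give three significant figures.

P ≈ 0.883 mW

Total resistance from the source is R1 + (R2‖R_L) = 69.33 kΩ, so I = 9.50/69.33 kΩ = 0.1370 mA.
P = I²·R1 = (0.1370 mA)² × 47.0 kΩ = 0.883 mW.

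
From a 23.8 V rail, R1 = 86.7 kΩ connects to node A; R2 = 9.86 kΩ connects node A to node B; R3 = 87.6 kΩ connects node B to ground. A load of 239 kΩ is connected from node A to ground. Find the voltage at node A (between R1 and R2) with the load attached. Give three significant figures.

Below node A the series string R2+R3 = 97.46 kΩ sits in parallel with the 239 kΩ load: 69.23 kΩ.
V_A = 23.8 × 69.23/(86.7 + 69.23) = 10.6 V.

V ≈ 10.6 V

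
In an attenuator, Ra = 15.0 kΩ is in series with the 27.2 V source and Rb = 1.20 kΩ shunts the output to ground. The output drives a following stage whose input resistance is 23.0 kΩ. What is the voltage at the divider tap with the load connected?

The load sits in parallel with Rb: Rb‖R_L = (1.20 × 23.0) / (1.20 + 23.0) = 1.140 kΩ.
V_out = 27.2 × 1.140 / (15.0 + 1.140) = 27.2 × 1.140/16.14 = 1.92 V.
(Unloaded it would have been 2.01 V.)

V_out ≈ 1.92 V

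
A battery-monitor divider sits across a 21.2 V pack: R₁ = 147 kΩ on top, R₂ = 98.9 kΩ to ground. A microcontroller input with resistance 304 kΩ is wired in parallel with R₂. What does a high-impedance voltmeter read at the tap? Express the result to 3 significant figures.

The load sits in parallel with R₂: R₂‖R_L = (98.9 × 304) / (98.9 + 304) = 74.62 kΩ.
V_out = 21.2 × 74.62 / (147 + 74.62) = 21.2 × 74.62/221.6 = 7.14 V.

V_out ≈ 7.14 V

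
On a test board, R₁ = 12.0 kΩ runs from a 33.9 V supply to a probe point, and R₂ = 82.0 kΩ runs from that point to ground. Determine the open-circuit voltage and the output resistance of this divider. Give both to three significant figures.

V_th is the open-circuit tap voltage: 33.9 × 82.0/(12.0 + 82.0) = 29.6 V.
With the supply zeroed, R₁ and R₂ appear in parallel from the tap: R_th = R₁‖R₂ = (12.0 × 82.0)/94.00 = 10.5 kΩ.

V_th = 29.6 V, R_th = 10.5 kΩ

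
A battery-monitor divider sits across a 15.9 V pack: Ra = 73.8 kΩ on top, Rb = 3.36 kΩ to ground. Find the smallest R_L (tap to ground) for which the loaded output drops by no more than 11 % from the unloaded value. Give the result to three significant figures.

R_L(min) ≈ 26.0 kΩ

Output resistance R_th = Ra‖Rb = (73.8 × 3.36)/77.16 = 3.214 kΩ.
The fractional drop is R_th/(R_th + R_L); requiring this ≤ 0.110 gives R_L ≥ R_th(1/0.110 − 1) = 3.214 × 8.091 = 26.0 kΩ.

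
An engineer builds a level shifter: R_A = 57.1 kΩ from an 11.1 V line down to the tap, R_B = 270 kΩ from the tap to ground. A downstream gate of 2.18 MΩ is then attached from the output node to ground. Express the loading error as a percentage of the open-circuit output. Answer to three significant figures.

2.12 %

The divider's output (Thévenin) resistance is R_A‖R_B = 47.13 kΩ.
Fractional drop under load = R_th/(R_th + R_L) = 47.13 / (47.13 + 2180) = 0.02116.
So the output falls by 2.12 %.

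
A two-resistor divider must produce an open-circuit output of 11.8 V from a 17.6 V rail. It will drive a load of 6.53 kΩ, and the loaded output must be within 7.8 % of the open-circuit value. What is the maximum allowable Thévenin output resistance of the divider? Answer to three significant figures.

Loading drop = R_th/(R_th + R_L) ≤ 0.0780, so R_th ≤ R_L · ε/(1−ε) = 6.53 kΩ × 0.0780/0.9220 = 552 Ω.
(Any R1, R2 with R2/(R1+R2) = 0.670 and R1‖R2 ≤ 552 Ω will meet the spec.)

R_th ≤ 552 Ω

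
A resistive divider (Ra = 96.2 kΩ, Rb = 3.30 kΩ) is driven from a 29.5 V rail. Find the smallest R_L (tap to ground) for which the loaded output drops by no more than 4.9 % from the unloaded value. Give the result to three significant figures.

Output resistance R_th = Ra‖Rb = (96.2 × 3.30)/99.50 = 3.191 kΩ.
The fractional drop is R_th/(R_th + R_L); requiring this ≤ 0.0490 gives R_L ≥ R_th(1/0.0490 − 1) = 3.191 × 19.41 = 61.9 kΩ.

R_L(min) ≈ 61.9 kΩ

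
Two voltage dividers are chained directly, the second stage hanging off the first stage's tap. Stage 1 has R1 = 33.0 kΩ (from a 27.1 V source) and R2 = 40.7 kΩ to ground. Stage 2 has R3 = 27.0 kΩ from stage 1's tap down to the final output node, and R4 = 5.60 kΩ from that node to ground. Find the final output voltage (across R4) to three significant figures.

V_out ≈ 1.65 V

Stage 2 presents R3+R4 = 32.60 kΩ as a load on stage 1's tap.
Stage 1's lower leg becomes R2‖(R3+R4) = 18.10 kΩ, so V_mid = 27.1 × 18.10/51.10 = 9.599 V.
Stage 2 is itself unloaded: V_out = V_mid × R4/(R3+R4) = 9.599 × 5.60/32.60 = 1.65 V.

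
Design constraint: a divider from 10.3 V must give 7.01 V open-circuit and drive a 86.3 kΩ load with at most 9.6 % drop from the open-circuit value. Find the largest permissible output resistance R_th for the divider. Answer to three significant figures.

R_th ≤ 9.16 kΩ

Loading drop = R_th/(R_th + R_L) ≤ 0.0960, so R_th ≤ R_L · ε/(1−ε) = 86.3 kΩ × 0.0960/0.9040 = 9.16 kΩ.
(Any R1, R2 with R2/(R1+R2) = 0.681 and R1‖R2 ≤ 9.16 kΩ will meet the spec.)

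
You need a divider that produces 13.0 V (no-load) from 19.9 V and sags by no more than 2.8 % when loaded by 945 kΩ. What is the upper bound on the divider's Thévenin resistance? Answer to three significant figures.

Loading drop = R_th/(R_th + R_L) ≤ 0.0280, so R_th ≤ R_L · ε/(1−ε) = 945 kΩ × 0.0280/0.9720 = 27.2 kΩ.

R_th ≤ 27.2 kΩ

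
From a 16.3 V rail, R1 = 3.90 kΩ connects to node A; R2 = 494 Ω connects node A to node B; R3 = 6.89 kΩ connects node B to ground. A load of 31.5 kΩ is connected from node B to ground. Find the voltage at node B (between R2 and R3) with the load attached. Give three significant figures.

At node B, R3 is in parallel with the load: R3‖R_L = 5653 Ω.
Below node A the resistance is R2 + (R3‖R_L) = 6147 Ω, so V_A = 16.3 × 6147/10050 = 9.973 V.
Then V_B = V_A × (R3‖R_L)/(R2 + R3‖R_L) = 9.973 × 5653/6147 = 9.17 V.

V ≈ 9.17 V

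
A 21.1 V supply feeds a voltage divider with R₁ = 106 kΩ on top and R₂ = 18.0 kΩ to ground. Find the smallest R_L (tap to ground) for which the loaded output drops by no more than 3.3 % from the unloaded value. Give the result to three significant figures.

R_L(min) ≈ 451 kΩ

Output resistance R_th = R₁‖R₂ = (106 × 18.0)/124.0 = 15.39 kΩ.
The fractional drop is R_th/(R_th + R_L); requiring this ≤ 0.0330 gives R_L ≥ R_th(1/0.0330 − 1) = 15.39 × 29.30 = 451 kΩ.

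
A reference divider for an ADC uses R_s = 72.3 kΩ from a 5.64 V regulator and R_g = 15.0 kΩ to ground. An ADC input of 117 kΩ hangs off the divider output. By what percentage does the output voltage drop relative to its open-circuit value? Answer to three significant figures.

The divider's output (Thévenin) resistance is R_s‖R_g = 12.42 kΩ.
Fractional drop under load = R_th/(R_th + R_L) = 12.42 / (12.42 + 117) = 0.09599.
So the output falls by 9.60 %.

9.60 %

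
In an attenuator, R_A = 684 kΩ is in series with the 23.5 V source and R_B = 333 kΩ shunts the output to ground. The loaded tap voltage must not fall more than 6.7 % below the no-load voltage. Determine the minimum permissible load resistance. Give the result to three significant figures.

R_L(min) ≈ 3.12 MΩ

Output resistance R_th = R_A‖R_B = (684 × 333)/1017 = 224.0 kΩ.
The fractional drop is R_th/(R_th + R_L); requiring this ≤ 0.0670 gives R_L ≥ R_th(1/0.0670 − 1) = 224.0 × 13.93 = 3.12 MΩ.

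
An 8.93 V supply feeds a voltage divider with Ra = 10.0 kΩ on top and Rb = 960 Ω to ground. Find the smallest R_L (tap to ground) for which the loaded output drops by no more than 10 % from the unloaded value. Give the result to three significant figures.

R_L(min) ≈ 7.88 kΩ

Output resistance R_th = Ra‖Rb = (10000 × 960)/10960 = 875.9 Ω.
The fractional drop is R_th/(R_th + R_L); requiring this ≤ 0.100 gives R_L ≥ R_th(1/0.100 − 1) = 875.9 × 9.000 = 7.88 kΩ.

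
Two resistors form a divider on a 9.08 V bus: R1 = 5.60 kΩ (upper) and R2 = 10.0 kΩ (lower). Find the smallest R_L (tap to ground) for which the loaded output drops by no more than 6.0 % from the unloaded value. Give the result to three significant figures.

Output resistance R_th = R1‖R2 = (5.60 × 10.0)/15.60 = 3.590 kΩ.
The fractional drop is R_th/(R_th + R_L); requiring this ≤ 0.0600 gives R_L ≥ R_th(1/0.0600 − 1) = 3.590 × 15.67 = 56.2 kΩ.

R_L(min) ≈ 56.2 kΩ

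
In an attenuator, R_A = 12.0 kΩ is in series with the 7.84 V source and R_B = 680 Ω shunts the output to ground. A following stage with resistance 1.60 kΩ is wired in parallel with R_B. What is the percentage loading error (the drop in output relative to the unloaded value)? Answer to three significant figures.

28.7 %

Unloaded V = 7.84 × 680/12680 = 0.4204 V.
Loaded: R_B‖R_L = 477.2 Ω, giving V = 7.84 × 477.2/12480 = 0.2998 V.
Drop = (0.4204 − 0.2998) / 0.4204 = 28.7 %.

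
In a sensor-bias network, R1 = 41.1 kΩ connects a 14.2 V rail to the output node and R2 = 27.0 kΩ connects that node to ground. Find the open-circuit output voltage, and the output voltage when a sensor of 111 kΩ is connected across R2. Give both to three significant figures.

Open-circuit: V = 14.2 × 27.0/(41.1 + 27.0) = 5.63 V.
With the load, R2 becomes R2‖R_L = 21.72 kΩ, so V = 14.2 × 21.72/62.82 = 4.91 V.

Unloaded: 5.63 V; loaded: 4.91 V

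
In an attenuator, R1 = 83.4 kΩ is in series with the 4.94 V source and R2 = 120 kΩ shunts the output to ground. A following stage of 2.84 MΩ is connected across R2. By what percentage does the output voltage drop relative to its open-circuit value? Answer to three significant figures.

The divider's output (Thévenin) resistance is R1‖R2 = 49.20 kΩ.
Fractional drop under load = R_th/(R_th + R_L) = 49.20 / (49.20 + 2840) = 0.01703.
So the output falls by 1.70 %.

1.70 %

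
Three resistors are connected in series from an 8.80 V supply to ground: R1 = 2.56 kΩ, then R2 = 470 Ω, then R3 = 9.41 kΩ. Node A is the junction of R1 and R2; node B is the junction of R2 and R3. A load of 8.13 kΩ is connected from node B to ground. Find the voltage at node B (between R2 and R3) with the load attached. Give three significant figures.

V ≈ 5.19 V

At node B, R3 is in parallel with the load: R3‖R_L = 4362 Ω.
Below node A the resistance is R2 + (R3‖R_L) = 4832 Ω, so V_A = 8.80 × 4832/7392 = 5.752 V.
Then V_B = V_A × (R3‖R_L)/(R2 + R3‖R_L) = 5.752 × 4362/4832 = 5.19 V.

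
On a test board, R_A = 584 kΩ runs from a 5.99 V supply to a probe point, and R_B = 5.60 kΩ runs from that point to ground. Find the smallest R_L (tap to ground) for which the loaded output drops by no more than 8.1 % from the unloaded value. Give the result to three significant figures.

R_L(min) ≈ 62.9 kΩ

Output resistance R_th = R_A‖R_B = (584 × 5.60)/589.6 = 5.547 kΩ.
The fractional drop is R_th/(R_th + R_L); requiring this ≤ 0.0810 gives R_L ≥ R_th(1/0.0810 − 1) = 5.547 × 11.35 = 62.9 kΩ.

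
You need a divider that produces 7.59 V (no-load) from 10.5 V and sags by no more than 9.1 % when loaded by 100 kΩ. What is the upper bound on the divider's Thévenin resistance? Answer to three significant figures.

Loading drop = R_th/(R_th + R_L) ≤ 0.0910, so R_th ≤ R_L · ε/(1−ε) = 100 kΩ × 0.0910/0.9090 = 10.0 kΩ.
(Any R1, R2 with R2/(R1+R2) = 0.723 and R1‖R2 ≤ 10.0 kΩ will meet the spec.)

R_th ≤ 10.0 kΩ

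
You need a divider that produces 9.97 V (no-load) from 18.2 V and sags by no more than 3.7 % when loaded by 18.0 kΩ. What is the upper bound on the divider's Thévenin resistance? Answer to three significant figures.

R_th ≤ 692 Ω

Loading drop = R_th/(R_th + R_L) ≤ 0.0370, so R_th ≤ R_L · ε/(1−ε) = 18.0 kΩ × 0.0370/0.9630 = 692 Ω.
(Any R1, R2 with R2/(R1+R2) = 0.548 and R1‖R2 ≤ 692 Ω will meet the spec.)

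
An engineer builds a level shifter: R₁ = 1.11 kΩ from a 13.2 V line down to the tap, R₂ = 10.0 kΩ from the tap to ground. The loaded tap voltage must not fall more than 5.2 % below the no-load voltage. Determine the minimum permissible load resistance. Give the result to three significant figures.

R_L(min) ≈ 18.2 kΩ

Output resistance R_th = R₁‖R₂ = (1110 × 10000)/11110 = 999.1 Ω.
The fractional drop is R_th/(R_th + R_L); requiring this ≤ 0.0520 gives R_L ≥ R_th(1/0.0520 − 1) = 999.1 × 18.23 = 18.2 kΩ.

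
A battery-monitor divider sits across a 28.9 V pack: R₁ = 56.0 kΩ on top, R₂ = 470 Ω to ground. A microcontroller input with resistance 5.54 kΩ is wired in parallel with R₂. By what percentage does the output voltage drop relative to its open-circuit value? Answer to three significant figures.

The divider's output (Thévenin) resistance is R₁‖R₂ = 466.1 Ω.
Fractional drop under load = R_th/(R_th + R_L) = 466.1 / (466.1 + 5540) = 0.07760.
So the output falls by 7.76 %.

7.76 %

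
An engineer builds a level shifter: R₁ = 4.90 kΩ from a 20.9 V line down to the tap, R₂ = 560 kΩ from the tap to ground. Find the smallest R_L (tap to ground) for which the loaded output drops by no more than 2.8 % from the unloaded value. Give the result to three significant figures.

R_L(min) ≈ 169 kΩ

Output resistance R_th = R₁‖R₂ = (4.90 × 560)/564.9 = 4.857 kΩ.
The fractional drop is R_th/(R_th + R_L); requiring this ≤ 0.0280 gives R_L ≥ R_th(1/0.0280 − 1) = 4.857 × 34.71 = 169 kΩ.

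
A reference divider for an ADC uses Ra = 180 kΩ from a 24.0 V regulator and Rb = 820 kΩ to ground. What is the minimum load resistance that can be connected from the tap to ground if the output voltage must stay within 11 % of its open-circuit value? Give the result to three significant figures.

Output resistance R_th = Ra‖Rb = (180 × 820)/1000 = 147.6 kΩ.
The fractional drop is R_th/(R_th + R_L); requiring this ≤ 0.110 gives R_L ≥ R_th(1/0.110 − 1) = 147.6 × 8.091 = 1.19 MΩ.

R_L(min) ≈ 1.19 MΩ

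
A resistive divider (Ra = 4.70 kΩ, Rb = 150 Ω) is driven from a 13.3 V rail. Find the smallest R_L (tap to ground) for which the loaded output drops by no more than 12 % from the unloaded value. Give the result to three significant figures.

R_L(min) ≈ 1.07 kΩ

Output resistance R_th = Ra‖Rb = (4700 × 150)/4850 = 145.4 Ω.
The fractional drop is R_th/(R_th + R_L); requiring this ≤ 0.120 gives R_L ≥ R_th(1/0.120 − 1) = 145.4 × 7.333 = 1.07 kΩ.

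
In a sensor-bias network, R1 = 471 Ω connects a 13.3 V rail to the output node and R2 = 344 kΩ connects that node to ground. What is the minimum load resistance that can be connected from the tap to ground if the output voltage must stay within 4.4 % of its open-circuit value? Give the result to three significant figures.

R_L(min) ≈ 10.2 kΩ

Output resistance R_th = R1‖R2 = (471 × 344000)/344500 = 470.4 Ω.
The fractional drop is R_th/(R_th + R_L); requiring this ≤ 0.0440 gives R_L ≥ R_th(1/0.0440 − 1) = 470.4 × 21.73 = 10.2 kΩ.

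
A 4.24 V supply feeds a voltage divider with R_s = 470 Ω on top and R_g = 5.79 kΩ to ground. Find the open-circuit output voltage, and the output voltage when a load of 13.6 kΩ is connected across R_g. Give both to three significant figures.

Open-circuit: V = 4.24 × 5790/(470 + 5790) = 3.92 V.
With the load, R_g becomes R_g‖R_L = 4061 Ω, so V = 4.24 × 4061/4531 = 3.80 V.

Unloaded: 3.92 V; loaded: 3.80 V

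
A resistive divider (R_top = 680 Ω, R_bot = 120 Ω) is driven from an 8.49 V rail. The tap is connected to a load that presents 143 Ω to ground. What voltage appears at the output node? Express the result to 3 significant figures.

The load sits in parallel with R_bot: R_bot‖R_L = (120 × 143) / (120 + 143) = 65.25 Ω.
V_out = 8.49 × 65.25 / (680 + 65.25) = 8.49 × 65.25/745.2 = 0.743 V.
(Unloaded it would have been 1.27 V.)

V_out ≈ 0.743 V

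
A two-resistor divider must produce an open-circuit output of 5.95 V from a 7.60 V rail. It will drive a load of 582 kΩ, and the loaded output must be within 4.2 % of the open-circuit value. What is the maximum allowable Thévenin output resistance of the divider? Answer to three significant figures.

R_th ≤ 25.5 kΩ

Loading drop = R_th/(R_th + R_L) ≤ 0.0420, so R_th ≤ R_L · ε/(1−ε) = 582 kΩ × 0.0420/0.9580 = 25.5 kΩ.
(Any R1, R2 with R2/(R1+R2) = 0.783 and R1‖R2 ≤ 25.5 kΩ will meet the spec.)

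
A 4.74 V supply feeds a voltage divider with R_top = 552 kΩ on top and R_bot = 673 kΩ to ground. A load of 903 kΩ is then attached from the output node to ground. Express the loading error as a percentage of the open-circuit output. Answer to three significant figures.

25.1 %

The divider's output (Thévenin) resistance is R_top‖R_bot = 303.3 kΩ.
Fractional drop under load = R_th/(R_th + R_L) = 303.3 / (303.3 + 903) = 0.2514.
So the output falls by 25.1 %.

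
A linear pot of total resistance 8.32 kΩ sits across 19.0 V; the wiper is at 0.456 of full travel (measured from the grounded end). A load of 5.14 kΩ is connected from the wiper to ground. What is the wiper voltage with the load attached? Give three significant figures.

V ≈ 6.18 V

The wiper splits the pot into (1−α)R = 4.526 kΩ above and αR = 3.794 kΩ below.
Lower section ‖ load = 2.183 kΩ.
V_wiper = 19.0 × 2.183/(4.526 + 2.183) = 6.18 V.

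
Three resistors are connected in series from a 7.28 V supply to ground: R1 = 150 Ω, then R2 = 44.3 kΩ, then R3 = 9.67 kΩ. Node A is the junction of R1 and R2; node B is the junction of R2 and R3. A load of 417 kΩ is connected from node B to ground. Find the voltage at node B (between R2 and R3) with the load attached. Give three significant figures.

At node B, R3 is in parallel with the load: R3‖R_L = 9451 Ω.
Below node A the resistance is R2 + (R3‖R_L) = 53750 Ω, so V_A = 7.28 × 53750/53900 = 7.260 V.
Then V_B = V_A × (R3‖R_L)/(R2 + R3‖R_L) = 7.260 × 9451/53750 = 1.28 V.

V ≈ 1.28 V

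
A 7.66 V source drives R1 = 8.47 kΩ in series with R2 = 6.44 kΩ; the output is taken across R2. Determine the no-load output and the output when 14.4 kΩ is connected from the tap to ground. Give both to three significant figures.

Unloaded: 3.31 V; loaded: 2.64 V

Open-circuit: V = 7.66 × 6.44/(8.47 + 6.44) = 3.31 V.
With the load, R2 becomes R2‖R_L = 4.450 kΩ, so V = 7.66 × 4.450/12.92 = 2.64 V.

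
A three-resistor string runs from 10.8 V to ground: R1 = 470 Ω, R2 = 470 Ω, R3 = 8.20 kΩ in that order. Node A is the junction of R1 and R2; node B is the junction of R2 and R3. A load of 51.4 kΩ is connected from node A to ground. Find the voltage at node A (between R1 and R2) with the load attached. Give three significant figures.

Below node A the series string R2+R3 = 8670 Ω sits in parallel with the 51400 Ω load: 7419 Ω.
V_A = 10.8 × 7419/(470 + 7419) = 10.2 V.

V ≈ 10.2 V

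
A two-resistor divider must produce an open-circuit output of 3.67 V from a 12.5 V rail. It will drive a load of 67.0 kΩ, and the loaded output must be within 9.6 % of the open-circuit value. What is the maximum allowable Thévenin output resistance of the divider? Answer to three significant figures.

R_th ≤ 7.12 kΩ

Loading drop = R_th/(R_th + R_L) ≤ 0.0960, so R_th ≤ R_L · ε/(1−ε) = 67.0 kΩ × 0.0960/0.9040 = 7.12 kΩ.
(Any R1, R2 with R2/(R1+R2) = 0.294 and R1‖R2 ≤ 7.12 kΩ will meet the spec.)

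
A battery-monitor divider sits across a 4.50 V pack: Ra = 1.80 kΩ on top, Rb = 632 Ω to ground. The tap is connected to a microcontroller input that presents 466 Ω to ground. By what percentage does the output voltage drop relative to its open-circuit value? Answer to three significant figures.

50.1 %

The divider's output (Thévenin) resistance is Ra‖Rb = 467.8 Ω.
Fractional drop under load = R_th/(R_th + R_L) = 467.8 / (467.8 + 466) = 0.5009.
So the output falls by 50.1 %.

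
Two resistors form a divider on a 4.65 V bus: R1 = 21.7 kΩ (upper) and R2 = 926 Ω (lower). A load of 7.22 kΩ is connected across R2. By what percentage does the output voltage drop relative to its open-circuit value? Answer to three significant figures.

Unloaded V = 4.65 × 926/22630 = 0.19031 V.
Loaded: R2‖R_L = 820.7 Ω, giving V = 4.65 × 820.7/22520 = 0.16946 V.
Drop = (0.19031 − 0.16946) / 0.19031 = 11.0 %.

11.0 %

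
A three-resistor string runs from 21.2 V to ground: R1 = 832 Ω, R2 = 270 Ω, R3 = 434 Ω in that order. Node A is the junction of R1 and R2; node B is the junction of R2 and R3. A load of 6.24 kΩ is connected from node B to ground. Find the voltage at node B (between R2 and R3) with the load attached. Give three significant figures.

V ≈ 5.71 V

At node B, R3 is in parallel with the load: R3‖R_L = 405.8 Ω.
Below node A the resistance is R2 + (R3‖R_L) = 675.8 Ω, so V_A = 21.2 × 675.8/1508 = 9.502 V.
Then V_B = V_A × (R3‖R_L)/(R2 + R3‖R_L) = 9.502 × 405.8/675.8 = 5.71 V.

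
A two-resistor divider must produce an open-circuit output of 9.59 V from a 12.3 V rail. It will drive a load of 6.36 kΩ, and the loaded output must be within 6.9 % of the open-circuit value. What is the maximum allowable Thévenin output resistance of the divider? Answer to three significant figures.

Loading drop = R_th/(R_th + R_L) ≤ 0.0690, so R_th ≤ R_L · ε/(1−ε) = 6.36 kΩ × 0.0690/0.9310 = 471 Ω.
(Any R1, R2 with R2/(R1+R2) = 0.780 and R1‖R2 ≤ 471 Ω will meet the spec.)

R_th ≤ 471 Ω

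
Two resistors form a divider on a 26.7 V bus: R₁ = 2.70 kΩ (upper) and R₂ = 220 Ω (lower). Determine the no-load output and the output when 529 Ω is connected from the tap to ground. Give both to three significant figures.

Open-circuit: V = 26.7 × 220/(2700 + 220) = 2.01 V.
With the load, R₂ becomes R₂‖R_L = 155.4 Ω, so V = 26.7 × 155.4/2855 = 1.45 V.

Unloaded: 2.01 V; loaded: 1.45 V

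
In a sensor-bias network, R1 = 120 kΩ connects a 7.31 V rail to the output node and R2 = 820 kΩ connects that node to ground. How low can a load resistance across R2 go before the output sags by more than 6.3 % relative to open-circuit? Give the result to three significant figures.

R_L(min) ≈ 1.56 MΩ

Output resistance R_th = R1‖R2 = (120 × 820)/940.0 = 104.7 kΩ.
The fractional drop is R_th/(R_th + R_L); requiring this ≤ 0.0630 gives R_L ≥ R_th(1/0.0630 − 1) = 104.7 × 14.87 = 1.56 MΩ.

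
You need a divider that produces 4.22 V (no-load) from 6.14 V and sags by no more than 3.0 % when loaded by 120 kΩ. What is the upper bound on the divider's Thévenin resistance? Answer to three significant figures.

R_th ≤ 3.71 kΩ

Loading drop = R_th/(R_th + R_L) ≤ 0.0300, so R_th ≤ R_L · ε/(1−ε) = 120 kΩ × 0.0300/0.9700 = 3.71 kΩ.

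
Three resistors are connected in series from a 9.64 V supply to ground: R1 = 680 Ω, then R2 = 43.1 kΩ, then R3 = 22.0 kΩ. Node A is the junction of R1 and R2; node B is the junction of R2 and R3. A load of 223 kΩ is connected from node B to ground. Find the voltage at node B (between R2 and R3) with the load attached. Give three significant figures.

At node B, R3 is in parallel with the load: R3‖R_L = 20020 Ω.
Below node A the resistance is R2 + (R3‖R_L) = 63120 Ω, so V_A = 9.64 × 63120/63800 = 9.537 V.
Then V_B = V_A × (R3‖R_L)/(R2 + R3‖R_L) = 9.537 × 20020/63120 = 3.03 V.

V ≈ 3.03 V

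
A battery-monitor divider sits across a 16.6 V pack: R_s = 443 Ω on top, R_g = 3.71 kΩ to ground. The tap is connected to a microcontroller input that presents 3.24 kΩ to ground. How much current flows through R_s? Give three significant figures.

R_g‖R_L = 1730 Ω, so the source sees R_s + R_g‖R_L = 2173 Ω.
I = 16.6 V / 2173 Ω = 7.64 mA.

I ≈ 7.64 mA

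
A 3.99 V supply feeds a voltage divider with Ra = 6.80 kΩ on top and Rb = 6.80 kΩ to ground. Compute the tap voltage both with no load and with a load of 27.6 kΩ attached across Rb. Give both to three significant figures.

Open-circuit: V = 3.99 × 6.80/(6.80 + 6.80) = 2.00 V.
With the load, Rb becomes Rb‖R_L = 5.456 kΩ, so V = 3.99 × 5.456/12.26 = 1.78 V.

Unloaded: 2.00 V; loaded: 1.78 V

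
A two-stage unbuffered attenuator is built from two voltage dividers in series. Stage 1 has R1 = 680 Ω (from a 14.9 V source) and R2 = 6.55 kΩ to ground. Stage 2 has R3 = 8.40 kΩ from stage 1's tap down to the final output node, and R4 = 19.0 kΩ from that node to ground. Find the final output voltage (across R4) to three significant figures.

V_out ≈ 9.15 V

Stage 2 presents R3+R4 = 27400 Ω as a load on stage 1's tap.
Stage 1's lower leg becomes R2‖(R3+R4) = 5286 Ω, so V_mid = 14.9 × 5286/5966 = 13.20 V.
Stage 2 is itself unloaded: V_out = V_mid × R4/(R3+R4) = 13.20 × 19000/27400 = 9.15 V.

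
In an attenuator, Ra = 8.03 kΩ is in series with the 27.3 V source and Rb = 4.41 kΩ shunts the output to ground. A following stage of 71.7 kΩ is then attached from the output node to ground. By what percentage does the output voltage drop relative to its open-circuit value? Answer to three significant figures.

The divider's output (Thévenin) resistance is Ra‖Rb = 2.847 kΩ.
Fractional drop under load = R_th/(R_th + R_L) = 2.847 / (2.847 + 71.7) = 0.03819.
So the output falls by 3.82 %.

3.82 %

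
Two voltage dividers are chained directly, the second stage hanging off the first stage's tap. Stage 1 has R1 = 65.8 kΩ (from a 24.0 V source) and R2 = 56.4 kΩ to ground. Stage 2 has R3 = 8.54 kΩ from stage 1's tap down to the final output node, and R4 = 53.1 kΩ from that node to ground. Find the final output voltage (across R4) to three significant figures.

V_out ≈ 6.39 V

Stage 2 presents R3+R4 = 61.64 kΩ as a load on stage 1's tap.
Stage 1's lower leg becomes R2‖(R3+R4) = 29.45 kΩ, so V_mid = 24.0 × 29.45/95.25 = 7.421 V.
Stage 2 is itself unloaded: V_out = V_mid × R4/(R3+R4) = 7.421 × 53.1/61.64 = 6.39 V.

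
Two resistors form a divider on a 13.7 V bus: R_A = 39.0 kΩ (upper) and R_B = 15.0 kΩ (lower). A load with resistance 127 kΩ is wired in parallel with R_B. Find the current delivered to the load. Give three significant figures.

I_L ≈ 0.0276 mA

R_B‖R_L = 13.42 kΩ; V_out = 13.7 × 13.42/52.42 = 3.506 V.
I_L = V_out / R_L = 3.506 / 127 kΩ = 0.0276 mA.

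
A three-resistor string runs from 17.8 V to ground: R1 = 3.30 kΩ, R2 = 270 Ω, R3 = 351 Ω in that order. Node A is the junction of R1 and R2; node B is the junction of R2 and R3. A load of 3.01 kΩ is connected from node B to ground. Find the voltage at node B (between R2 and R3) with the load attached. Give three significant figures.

At node B, R3 is in parallel with the load: R3‖R_L = 314.3 Ω.
Below node A the resistance is R2 + (R3‖R_L) = 584.3 Ω, so V_A = 17.8 × 584.3/3884 = 2.678 V.
Then V_B = V_A × (R3‖R_L)/(R2 + R3‖R_L) = 2.678 × 314.3/584.3 = 1.44 V.

V ≈ 1.44 V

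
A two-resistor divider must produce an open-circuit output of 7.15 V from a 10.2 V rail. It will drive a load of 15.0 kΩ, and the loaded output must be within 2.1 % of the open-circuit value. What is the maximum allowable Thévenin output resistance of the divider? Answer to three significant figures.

R_th ≤ 322 Ω

Loading drop = R_th/(R_th + R_L) ≤ 0.0210, so R_th ≤ R_L · ε/(1−ε) = 15.0 kΩ × 0.0210/0.9790 = 322 Ω.
(Any R1, R2 with R2/(R1+R2) = 0.701 and R1‖R2 ≤ 322 Ω will meet the spec.)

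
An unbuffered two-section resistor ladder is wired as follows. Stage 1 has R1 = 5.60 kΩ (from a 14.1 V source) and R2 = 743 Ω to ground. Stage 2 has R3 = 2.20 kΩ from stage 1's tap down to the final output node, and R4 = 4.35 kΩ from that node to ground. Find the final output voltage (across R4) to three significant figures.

Stage 2 presents R3+R4 = 6550 Ω as a load on stage 1's tap.
Stage 1's lower leg becomes R2‖(R3+R4) = 667.3 Ω, so V_mid = 14.1 × 667.3/6267 = 1.501 V.
Stage 2 is itself unloaded: V_out = V_mid × R4/(R3+R4) = 1.501 × 4350/6550 = 0.997 V.

V_out ≈ 0.997 V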